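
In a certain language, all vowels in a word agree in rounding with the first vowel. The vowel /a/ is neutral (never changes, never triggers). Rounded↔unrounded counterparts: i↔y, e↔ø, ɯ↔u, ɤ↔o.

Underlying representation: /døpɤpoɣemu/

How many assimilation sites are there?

/ɤ/ harmonizes with /ø/ ([+round]) → [o]
/e/ harmonizes with /ø/ ([+round]) → [ø]
2 segments change.

2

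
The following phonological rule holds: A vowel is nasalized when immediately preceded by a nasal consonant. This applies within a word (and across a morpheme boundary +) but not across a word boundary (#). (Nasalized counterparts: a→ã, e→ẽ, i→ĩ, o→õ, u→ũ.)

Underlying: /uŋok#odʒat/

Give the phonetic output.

[uŋõk#odʒat]

/o/ after nasal /ŋ/ → [õ]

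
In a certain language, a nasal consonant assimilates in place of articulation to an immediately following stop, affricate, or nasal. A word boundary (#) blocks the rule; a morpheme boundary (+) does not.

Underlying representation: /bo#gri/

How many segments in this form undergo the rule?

0

No segment meets the rule's conditions.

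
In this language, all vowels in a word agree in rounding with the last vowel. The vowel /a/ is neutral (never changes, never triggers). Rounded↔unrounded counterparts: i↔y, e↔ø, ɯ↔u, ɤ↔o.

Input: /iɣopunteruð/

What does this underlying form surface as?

/i/ harmonizes with /u/ ([+round]) → [y]
/e/ harmonizes with /u/ ([+round]) → [ø]

[yɣopuntøruð]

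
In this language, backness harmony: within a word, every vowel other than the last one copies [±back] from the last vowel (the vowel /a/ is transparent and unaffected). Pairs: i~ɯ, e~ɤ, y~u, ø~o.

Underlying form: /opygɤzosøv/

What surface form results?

[øpygezøsøv]

/o/ harmonizes with /ø/ ([-back]) → [ø]
/ɤ/ harmonizes with /ø/ ([-back]) → [e]
/o/ harmonizes with /ø/ ([-back]) → [ø]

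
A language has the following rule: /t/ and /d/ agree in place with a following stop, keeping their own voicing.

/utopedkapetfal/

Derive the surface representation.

[utopegkapetfal]

/d/ before /k/ (velar) → [g]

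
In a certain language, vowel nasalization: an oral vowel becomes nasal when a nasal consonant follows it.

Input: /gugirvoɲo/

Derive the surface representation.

/o/ before nasal /ɲ/ → [õ]

[gugirvõɲo]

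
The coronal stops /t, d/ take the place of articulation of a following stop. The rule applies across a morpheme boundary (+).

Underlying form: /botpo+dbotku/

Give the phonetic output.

/t/ before /p/ (labial) → [p]
/d/ before /b/ (labial) → [b]
/t/ before /k/ (velar) → [k]

[boppo+bbokku]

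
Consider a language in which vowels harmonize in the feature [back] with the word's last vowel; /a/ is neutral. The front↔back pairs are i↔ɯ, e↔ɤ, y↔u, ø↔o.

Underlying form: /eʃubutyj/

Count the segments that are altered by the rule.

/u/ harmonizes with /y/ ([-back]) → [y]
/u/ harmonizes with /y/ ([-back]) → [y]
2 segments change.

2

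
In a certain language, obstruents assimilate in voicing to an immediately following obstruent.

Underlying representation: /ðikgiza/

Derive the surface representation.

/k/ before /g/ (voiced) → [g]

[ðiggiza]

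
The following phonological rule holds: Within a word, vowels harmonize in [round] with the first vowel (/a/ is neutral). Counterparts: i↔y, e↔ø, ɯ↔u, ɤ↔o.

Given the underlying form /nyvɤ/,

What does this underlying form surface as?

[nyvo]

/ɤ/ harmonizes with /y/ ([+round]) → [o]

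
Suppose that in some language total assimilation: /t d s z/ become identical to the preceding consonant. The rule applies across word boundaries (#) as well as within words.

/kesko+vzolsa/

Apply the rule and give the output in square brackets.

/z/ after /v/ → [v] (total assimilation)
/s/ after /l/ → [l] (total assimilation)

[kesko+vvolla]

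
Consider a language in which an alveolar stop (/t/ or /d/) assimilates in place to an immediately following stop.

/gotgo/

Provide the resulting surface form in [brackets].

/t/ before /g/ (velar) → [k]

[gokgo]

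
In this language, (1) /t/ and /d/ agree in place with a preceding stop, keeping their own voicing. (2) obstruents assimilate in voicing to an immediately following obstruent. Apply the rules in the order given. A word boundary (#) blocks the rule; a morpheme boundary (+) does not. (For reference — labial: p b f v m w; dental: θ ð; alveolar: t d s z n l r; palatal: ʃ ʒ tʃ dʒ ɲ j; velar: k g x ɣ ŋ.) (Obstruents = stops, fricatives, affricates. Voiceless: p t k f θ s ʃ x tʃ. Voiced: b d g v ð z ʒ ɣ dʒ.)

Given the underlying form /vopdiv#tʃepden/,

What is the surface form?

[vobbiv#tʃebben]

Rule 1: /d/ after /p/ (labial) → [b]
Rule 1: /d/ after /p/ (labial) → [b]
After rule 1: vopbiv#tʃepben
Rule 2: /p/ before /b/ (voiced) → [b]
Rule 2: /p/ before /b/ (voiced) → [b]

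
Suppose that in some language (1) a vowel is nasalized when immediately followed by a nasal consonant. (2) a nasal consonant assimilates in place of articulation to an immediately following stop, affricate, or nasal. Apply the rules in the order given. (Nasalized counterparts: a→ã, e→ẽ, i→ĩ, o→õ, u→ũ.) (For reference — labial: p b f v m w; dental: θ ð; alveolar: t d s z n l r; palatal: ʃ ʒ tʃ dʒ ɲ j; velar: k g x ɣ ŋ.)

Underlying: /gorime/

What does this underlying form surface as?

[gorĩme]

Rule 1: /i/ before nasal /m/ → [ĩ]
After rule 1: gorĩme
Rule 2: no segment meets the rule's conditions; no change.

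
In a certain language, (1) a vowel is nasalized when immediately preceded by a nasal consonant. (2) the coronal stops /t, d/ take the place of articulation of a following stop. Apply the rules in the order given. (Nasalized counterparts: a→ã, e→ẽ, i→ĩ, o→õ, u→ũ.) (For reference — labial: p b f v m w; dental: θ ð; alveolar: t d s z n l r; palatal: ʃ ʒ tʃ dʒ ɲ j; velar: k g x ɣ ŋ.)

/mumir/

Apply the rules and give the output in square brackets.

Rule 1: /u/ after nasal /m/ → [ũ]
Rule 1: /i/ after nasal /m/ → [ĩ]
After rule 1: mũmĩr
Rule 2: no segment meets the rule's conditions; no change.

[mũmĩr]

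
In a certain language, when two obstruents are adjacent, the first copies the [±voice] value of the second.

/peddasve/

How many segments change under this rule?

1

/s/ before /v/ (voiced) → [z]
1 segment changes.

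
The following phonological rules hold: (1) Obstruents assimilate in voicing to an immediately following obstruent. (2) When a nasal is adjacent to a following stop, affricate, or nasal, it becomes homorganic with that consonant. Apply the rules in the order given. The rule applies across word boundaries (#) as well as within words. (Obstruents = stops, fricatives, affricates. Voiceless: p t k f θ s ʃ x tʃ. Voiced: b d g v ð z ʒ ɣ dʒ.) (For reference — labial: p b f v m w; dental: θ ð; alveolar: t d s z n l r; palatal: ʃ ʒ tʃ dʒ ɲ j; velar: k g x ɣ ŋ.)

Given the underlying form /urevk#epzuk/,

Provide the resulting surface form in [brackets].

Rule 1: /v/ before /k/ (voiceless) → [f]
Rule 1: /p/ before /z/ (voiced) → [b]
After rule 1: urefk#ebzuk
Rule 2: no segment meets the rule's conditions; no change.

[urefk#ebzuk]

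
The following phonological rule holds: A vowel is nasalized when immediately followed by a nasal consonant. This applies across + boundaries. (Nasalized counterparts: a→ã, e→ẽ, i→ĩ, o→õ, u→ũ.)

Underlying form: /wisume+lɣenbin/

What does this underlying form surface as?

[wisũme+lɣẽnbĩn]

/u/ before nasal /m/ → [ũ]
/e/ before nasal /n/ → [ẽ]
/i/ before nasal /n/ → [ĩ]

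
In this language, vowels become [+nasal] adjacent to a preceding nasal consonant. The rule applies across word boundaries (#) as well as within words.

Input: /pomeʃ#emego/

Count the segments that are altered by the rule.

/e/ after nasal /m/ → [ẽ]
/e/ after nasal /m/ → [ẽ]
2 segments change.

2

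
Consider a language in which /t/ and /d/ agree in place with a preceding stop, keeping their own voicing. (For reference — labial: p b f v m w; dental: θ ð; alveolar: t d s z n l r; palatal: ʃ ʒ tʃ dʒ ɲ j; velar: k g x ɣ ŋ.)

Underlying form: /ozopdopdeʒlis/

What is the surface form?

[ozopbopbeʒlis]

/d/ after /p/ (labial) → [b]
/d/ after /p/ (labial) → [b]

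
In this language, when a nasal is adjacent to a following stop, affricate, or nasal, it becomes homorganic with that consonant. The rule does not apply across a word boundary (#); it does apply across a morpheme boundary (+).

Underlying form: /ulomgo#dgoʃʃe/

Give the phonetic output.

/m/ before /g/ (velar) → [ŋ]

[uloŋgo#dgoʃʃe]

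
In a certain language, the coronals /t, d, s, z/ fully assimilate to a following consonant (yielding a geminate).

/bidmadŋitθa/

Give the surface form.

/d/ before /m/ → [m] (total assimilation)
/d/ before /ŋ/ → [ŋ] (total assimilation)
/t/ before /θ/ → [θ] (total assimilation)

[bimmaŋŋiθθa]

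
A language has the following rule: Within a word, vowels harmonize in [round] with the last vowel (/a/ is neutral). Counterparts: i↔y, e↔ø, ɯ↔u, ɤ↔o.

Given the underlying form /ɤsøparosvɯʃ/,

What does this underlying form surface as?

[ɤseparɤsvɯʃ]

/ø/ harmonizes with /ɯ/ ([-round]) → [e]
/o/ harmonizes with /ɯ/ ([-round]) → [ɤ]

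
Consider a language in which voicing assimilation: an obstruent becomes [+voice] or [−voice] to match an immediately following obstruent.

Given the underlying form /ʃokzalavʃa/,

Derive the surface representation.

/k/ before /z/ (voiced) → [g]
/v/ before /ʃ/ (voiceless) → [f]

[ʃogzalafʃa]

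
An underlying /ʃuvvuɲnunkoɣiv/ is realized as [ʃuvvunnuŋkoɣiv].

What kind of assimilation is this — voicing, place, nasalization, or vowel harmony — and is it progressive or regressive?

place assimilation, regressive

/ɲ/→[n] /n/→[ŋ].
Each target copies a feature from the following segment, so the direction is regressive.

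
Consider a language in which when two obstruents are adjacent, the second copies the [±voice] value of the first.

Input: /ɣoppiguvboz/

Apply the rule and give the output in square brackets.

no segment meets the rule's conditions; no change.

[ɣoppiguvboz]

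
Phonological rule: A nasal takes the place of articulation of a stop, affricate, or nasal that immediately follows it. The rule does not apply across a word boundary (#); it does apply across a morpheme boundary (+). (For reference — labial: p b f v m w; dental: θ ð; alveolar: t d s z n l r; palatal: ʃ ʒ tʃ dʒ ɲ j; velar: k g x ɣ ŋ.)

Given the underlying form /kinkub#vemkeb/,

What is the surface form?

/n/ before /k/ (velar) → [ŋ]
/m/ before /k/ (velar) → [ŋ]

[kiŋkub#veŋkeb]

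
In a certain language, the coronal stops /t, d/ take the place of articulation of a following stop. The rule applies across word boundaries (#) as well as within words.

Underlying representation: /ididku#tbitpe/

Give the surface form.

[idigku#pbippe]

/d/ before /k/ (velar) → [g]
/t/ before /b/ (labial) → [p]
/t/ before /p/ (labial) → [p]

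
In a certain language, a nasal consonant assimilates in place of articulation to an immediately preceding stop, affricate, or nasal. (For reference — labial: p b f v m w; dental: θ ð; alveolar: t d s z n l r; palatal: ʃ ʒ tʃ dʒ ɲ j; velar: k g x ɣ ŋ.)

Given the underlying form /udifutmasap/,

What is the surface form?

/m/ after /t/ (alveolar) → [n]

[udifutnasap]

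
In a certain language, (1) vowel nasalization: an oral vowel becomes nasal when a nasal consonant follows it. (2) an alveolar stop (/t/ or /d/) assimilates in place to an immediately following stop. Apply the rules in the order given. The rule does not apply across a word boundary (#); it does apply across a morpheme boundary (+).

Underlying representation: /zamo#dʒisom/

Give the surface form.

[zãmo#dʒisõm]

Rule 1: /a/ before nasal /m/ → [ã]
Rule 1: /o/ before nasal /m/ → [õ]
After rule 1: zãmo#dʒisõm
Rule 2: no segment meets the rule's conditions; no change.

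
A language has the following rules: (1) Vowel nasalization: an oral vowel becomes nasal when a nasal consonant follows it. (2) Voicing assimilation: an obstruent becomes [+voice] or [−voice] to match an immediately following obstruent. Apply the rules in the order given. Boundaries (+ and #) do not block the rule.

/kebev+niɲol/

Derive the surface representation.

Rule 1: /i/ before nasal /ɲ/ → [ĩ]
After rule 1: kebev+nĩɲol
Rule 2: no segment meets the rule's conditions; no change.

[kebev+nĩɲol]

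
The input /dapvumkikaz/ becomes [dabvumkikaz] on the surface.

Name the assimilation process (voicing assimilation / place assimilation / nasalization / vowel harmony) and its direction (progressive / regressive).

voicing assimilation, regressive

/p/→[b].
Each target copies a feature from the following segment, so the direction is regressive.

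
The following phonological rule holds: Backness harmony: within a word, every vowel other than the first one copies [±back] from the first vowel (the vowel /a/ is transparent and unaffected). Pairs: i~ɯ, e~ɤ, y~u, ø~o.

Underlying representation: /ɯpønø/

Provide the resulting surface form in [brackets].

/ø/ harmonizes with /ɯ/ ([+back]) → [o]
/ø/ harmonizes with /ɯ/ ([+back]) → [o]

[ɯpono]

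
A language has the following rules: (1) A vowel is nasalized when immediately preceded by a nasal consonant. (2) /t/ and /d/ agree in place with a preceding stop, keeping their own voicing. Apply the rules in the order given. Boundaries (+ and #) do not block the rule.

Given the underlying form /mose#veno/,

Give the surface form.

Rule 1: /o/ after nasal /m/ → [õ]
Rule 1: /o/ after nasal /n/ → [õ]
After rule 1: mõse#venõ
Rule 2: no segment meets the rule's conditions; no change.

[mõse#venõ]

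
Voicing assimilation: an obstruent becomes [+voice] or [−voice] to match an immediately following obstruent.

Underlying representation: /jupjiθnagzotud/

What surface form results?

no segment meets the rule's conditions; no change.

[jupjiθnagzotud]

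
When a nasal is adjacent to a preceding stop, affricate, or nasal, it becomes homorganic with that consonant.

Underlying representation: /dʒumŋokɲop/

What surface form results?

[dʒummokŋop]

/ŋ/ after /m/ (labial) → [m]
/ɲ/ after /k/ (velar) → [ŋ]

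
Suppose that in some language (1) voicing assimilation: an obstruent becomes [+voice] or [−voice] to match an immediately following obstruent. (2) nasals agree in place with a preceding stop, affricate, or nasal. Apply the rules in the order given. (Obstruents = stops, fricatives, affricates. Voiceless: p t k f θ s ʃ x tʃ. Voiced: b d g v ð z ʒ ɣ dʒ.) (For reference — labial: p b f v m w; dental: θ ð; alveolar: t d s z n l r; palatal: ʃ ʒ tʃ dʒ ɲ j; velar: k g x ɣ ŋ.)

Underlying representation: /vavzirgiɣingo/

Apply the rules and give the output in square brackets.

[vavzirgiɣingo]

Rule 1: no segment meets the rule's conditions; no change.
After rule 1: vavzirgiɣingo
Rule 2: no segment meets the rule's conditions; no change.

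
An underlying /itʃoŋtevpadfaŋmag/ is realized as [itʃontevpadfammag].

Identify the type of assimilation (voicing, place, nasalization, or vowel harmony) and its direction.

/ŋ/→[n] /ŋ/→[m].
Each target copies a feature from the following segment, so the direction is regressive.

place assimilation, regressive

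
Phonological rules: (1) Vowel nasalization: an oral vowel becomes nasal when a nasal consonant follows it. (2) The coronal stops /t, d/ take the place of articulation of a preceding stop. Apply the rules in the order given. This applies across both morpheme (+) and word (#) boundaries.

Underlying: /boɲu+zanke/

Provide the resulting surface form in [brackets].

Rule 1: /o/ before nasal /ɲ/ → [õ]
Rule 1: /a/ before nasal /n/ → [ã]
After rule 1: bõɲu+zãnke
Rule 2: no segment meets the rule's conditions; no change.

[bõɲu+zãnke]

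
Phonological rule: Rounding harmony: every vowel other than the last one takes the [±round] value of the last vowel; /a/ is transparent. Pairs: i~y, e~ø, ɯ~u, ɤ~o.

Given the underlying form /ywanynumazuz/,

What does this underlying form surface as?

[ywanynumazuz]

no segment meets the rule's conditions; no change.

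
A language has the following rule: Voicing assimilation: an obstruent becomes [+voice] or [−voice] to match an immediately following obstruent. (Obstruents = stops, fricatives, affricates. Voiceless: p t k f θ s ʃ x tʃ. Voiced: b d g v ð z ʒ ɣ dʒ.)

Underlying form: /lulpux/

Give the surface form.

[lulpux]

no segment meets the rule's conditions; no change.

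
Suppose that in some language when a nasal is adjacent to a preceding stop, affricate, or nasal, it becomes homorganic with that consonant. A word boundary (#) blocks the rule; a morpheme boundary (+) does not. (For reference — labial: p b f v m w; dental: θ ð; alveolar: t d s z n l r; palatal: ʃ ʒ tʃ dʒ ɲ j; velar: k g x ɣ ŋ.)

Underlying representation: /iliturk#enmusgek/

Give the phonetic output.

[iliturk#ennusgek]

/m/ after /n/ (alveolar) → [n]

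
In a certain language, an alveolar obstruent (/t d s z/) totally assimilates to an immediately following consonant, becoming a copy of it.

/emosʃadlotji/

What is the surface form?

/s/ before /ʃ/ → [ʃ] (total assimilation)
/d/ before /l/ → [l] (total assimilation)
/t/ before /j/ → [j] (total assimilation)

[emoʃʃallojji]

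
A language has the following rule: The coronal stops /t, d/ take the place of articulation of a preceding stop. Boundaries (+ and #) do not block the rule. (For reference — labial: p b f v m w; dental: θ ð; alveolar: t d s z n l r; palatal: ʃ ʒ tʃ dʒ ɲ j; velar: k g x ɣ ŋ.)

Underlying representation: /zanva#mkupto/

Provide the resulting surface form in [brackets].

[zanva#mkuppo]

/t/ after /p/ (labial) → [p]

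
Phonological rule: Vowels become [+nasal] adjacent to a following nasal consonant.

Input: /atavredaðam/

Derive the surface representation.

/a/ before nasal /m/ → [ã]

[atavredaðãm]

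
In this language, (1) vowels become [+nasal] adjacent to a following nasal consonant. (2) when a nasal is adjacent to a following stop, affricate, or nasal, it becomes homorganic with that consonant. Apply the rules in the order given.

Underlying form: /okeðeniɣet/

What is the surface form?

[okeðẽniɣet]

Rule 1: /e/ before nasal /n/ → [ẽ]
After rule 1: okeðẽniɣet
Rule 2: no segment meets the rule's conditions; no change.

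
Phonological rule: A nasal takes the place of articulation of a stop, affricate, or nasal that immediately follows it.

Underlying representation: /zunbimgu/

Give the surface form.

/n/ before /b/ (labial) → [m]
/m/ before /g/ (velar) → [ŋ]

[zumbiŋgu]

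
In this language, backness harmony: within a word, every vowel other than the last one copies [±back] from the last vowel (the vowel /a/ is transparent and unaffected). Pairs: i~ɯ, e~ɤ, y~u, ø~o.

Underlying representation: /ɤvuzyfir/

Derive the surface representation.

/ɤ/ harmonizes with /i/ ([-back]) → [e]
/u/ harmonizes with /i/ ([-back]) → [y]

[evyzyfir]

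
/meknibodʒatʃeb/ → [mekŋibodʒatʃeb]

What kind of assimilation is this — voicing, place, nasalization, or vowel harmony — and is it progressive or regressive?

place assimilation, progressive

/n/→[ŋ].
Each target copies a feature from the preceding segment, so the direction is progressive.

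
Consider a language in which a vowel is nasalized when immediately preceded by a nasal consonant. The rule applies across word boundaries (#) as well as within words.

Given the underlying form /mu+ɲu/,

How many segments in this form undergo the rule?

/u/ after nasal /m/ → [ũ]
/u/ after nasal /ɲ/ → [ũ]
2 segments change.

2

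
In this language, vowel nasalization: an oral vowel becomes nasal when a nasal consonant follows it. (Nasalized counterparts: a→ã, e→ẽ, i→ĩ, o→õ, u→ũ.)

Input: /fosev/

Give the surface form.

no segment meets the rule's conditions; no change.

[fosev]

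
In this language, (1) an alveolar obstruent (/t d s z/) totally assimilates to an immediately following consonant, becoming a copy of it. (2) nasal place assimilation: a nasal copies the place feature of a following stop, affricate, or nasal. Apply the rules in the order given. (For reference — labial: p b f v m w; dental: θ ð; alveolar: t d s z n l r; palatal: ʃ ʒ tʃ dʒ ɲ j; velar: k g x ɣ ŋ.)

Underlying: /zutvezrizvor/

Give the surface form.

Rule 1: /t/ before /v/ → [v] (total assimilation)
Rule 1: /z/ before /r/ → [r] (total assimilation)
Rule 1: /z/ before /v/ → [v] (total assimilation)
After rule 1: zuvverrivvor
Rule 2: no segment meets the rule's conditions; no change.

[zuvverrivvor]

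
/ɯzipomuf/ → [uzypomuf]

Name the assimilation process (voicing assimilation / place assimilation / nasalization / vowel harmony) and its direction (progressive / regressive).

/ɯ/→[u] /i/→[y].
Vowels agree with the last vowel, so the harmony is regressive.

vowel harmony, regressive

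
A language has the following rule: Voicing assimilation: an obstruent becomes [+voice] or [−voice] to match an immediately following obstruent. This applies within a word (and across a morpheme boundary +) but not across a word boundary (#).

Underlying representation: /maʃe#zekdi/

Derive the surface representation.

[maʃe#zegdi]

/k/ before /d/ (voiced) → [g]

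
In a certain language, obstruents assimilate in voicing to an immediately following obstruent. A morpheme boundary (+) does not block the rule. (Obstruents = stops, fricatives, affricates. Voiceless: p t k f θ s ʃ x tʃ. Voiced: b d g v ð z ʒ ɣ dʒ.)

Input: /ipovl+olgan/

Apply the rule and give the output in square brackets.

[ipovl+olgan]

no segment meets the rule's conditions; no change.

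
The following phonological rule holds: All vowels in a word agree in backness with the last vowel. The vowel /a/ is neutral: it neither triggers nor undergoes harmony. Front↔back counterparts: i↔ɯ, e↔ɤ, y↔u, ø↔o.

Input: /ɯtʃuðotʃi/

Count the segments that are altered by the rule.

3

/ɯ/ harmonizes with /i/ ([-back]) → [i]
/u/ harmonizes with /i/ ([-back]) → [y]
/o/ harmonizes with /i/ ([-back]) → [ø]
3 segments change.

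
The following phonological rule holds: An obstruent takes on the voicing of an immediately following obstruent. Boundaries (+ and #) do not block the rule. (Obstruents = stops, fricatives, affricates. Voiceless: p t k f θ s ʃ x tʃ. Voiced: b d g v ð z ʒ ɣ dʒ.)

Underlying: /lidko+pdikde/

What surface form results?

/d/ before /k/ (voiceless) → [t]
/p/ before /d/ (voiced) → [b]
/k/ before /d/ (voiced) → [g]

[litko+bdigde]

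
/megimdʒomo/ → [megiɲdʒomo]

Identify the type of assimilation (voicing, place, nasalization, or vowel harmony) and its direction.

place assimilation, regressive

/m/→[ɲ].
Each target copies a feature from the following segment, so the direction is regressive.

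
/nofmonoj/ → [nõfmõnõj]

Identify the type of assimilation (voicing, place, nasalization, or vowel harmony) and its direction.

nasalization, progressive

/o/→[õ] /o/→[õ] /o/→[õ].
Each target copies a feature from the preceding segment, so the direction is progressive.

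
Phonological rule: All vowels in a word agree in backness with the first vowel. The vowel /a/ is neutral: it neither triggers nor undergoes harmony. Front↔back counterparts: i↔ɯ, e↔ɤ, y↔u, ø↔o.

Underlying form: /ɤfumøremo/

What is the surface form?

/ø/ harmonizes with /ɤ/ ([+back]) → [o]
/e/ harmonizes with /ɤ/ ([+back]) → [ɤ]

[ɤfumorɤmo]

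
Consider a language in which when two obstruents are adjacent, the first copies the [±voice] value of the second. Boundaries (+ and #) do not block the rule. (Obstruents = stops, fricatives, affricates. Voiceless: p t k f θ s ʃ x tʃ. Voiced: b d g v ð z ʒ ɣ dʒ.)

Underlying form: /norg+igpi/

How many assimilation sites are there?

/g/ before /p/ (voiceless) → [k]
1 segment changes.

1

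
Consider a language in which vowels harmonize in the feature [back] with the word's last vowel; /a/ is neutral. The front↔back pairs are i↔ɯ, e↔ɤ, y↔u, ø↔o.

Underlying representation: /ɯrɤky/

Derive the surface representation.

/ɯ/ harmonizes with /y/ ([-back]) → [i]
/ɤ/ harmonizes with /y/ ([-back]) → [e]

[ireky]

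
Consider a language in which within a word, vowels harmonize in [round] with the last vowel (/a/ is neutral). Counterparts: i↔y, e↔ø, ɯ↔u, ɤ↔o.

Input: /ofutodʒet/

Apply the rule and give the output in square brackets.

/o/ harmonizes with /e/ ([-round]) → [ɤ]
/u/ harmonizes with /e/ ([-round]) → [ɯ]
/o/ harmonizes with /e/ ([-round]) → [ɤ]

[ɤfɯtɤdʒet]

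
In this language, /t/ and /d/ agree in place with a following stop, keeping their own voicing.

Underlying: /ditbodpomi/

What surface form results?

/t/ before /b/ (labial) → [p]
/d/ before /p/ (labial) → [b]

[dipbobpomi]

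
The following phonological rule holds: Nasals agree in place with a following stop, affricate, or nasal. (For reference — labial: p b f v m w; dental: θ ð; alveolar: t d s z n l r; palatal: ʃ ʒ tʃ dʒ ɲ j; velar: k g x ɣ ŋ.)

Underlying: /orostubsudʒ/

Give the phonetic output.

no segment meets the rule's conditions; no change.

[orostubsudʒ]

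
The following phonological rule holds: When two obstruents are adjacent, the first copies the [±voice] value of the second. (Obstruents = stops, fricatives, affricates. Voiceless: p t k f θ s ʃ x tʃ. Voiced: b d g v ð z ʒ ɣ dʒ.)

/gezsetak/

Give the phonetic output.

[gessetak]

/z/ before /s/ (voiceless) → [s]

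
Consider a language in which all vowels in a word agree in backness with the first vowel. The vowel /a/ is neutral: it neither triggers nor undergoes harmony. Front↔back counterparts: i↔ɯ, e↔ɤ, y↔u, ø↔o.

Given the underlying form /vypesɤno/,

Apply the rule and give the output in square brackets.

/ɤ/ harmonizes with /y/ ([-back]) → [e]
/o/ harmonizes with /y/ ([-back]) → [ø]

[vypesenø]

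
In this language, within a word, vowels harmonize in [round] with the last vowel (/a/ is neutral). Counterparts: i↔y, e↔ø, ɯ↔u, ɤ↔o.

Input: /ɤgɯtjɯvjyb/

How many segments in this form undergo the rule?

3

/ɤ/ harmonizes with /y/ ([+round]) → [o]
/ɯ/ harmonizes with /y/ ([+round]) → [u]
/ɯ/ harmonizes with /y/ ([+round]) → [u]
3 segments change.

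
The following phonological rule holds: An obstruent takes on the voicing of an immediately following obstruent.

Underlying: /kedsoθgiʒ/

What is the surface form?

[ketsoðgiʒ]

/d/ before /s/ (voiceless) → [t]
/θ/ before /g/ (voiced) → [ð]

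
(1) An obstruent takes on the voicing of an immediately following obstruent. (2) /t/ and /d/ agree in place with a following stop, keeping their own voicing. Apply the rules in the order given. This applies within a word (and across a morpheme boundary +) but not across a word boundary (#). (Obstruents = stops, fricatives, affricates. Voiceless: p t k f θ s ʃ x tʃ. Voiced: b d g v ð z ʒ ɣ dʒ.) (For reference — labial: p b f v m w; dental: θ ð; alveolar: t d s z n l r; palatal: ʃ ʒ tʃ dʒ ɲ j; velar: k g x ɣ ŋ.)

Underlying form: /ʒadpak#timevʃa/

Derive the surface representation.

[ʒappak#timefʃa]

Rule 1: /d/ before /p/ (voiceless) → [t]
Rule 1: /v/ before /ʃ/ (voiceless) → [f]
After rule 1: ʒatpak#timefʃa
Rule 2: /t/ before /p/ (labial) → [p]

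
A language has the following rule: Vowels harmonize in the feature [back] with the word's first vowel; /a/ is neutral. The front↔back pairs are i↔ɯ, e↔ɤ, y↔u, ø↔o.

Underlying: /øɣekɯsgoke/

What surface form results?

[øɣekisgøke]

/ɯ/ harmonizes with /ø/ ([-back]) → [i]
/o/ harmonizes with /ø/ ([-back]) → [ø]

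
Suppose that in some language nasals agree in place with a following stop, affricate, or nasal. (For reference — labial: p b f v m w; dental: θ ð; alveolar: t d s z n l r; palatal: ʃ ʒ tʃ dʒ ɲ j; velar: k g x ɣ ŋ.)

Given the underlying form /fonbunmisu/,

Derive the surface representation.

[fombummisu]

/n/ before /b/ (labial) → [m]
/n/ before /m/ (labial) → [m]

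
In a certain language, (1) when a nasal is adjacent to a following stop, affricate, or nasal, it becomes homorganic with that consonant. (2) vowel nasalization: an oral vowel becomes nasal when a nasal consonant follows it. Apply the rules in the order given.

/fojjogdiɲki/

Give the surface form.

Rule 1: /ɲ/ before /k/ (velar) → [ŋ]
After rule 1: fojjogdiŋki
Rule 2: /i/ before nasal /ŋ/ → [ĩ]

[fojjogdĩŋki]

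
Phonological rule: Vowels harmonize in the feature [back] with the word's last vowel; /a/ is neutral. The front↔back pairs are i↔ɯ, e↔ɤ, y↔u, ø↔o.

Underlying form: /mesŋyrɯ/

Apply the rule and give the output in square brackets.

[mɤsŋurɯ]

/e/ harmonizes with /ɯ/ ([+back]) → [ɤ]
/y/ harmonizes with /ɯ/ ([+back]) → [u]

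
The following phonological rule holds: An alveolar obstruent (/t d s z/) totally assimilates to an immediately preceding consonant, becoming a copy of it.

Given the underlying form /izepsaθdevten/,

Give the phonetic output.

[izeppaθθevven]

/s/ after /p/ → [p] (total assimilation)
/d/ after /θ/ → [θ] (total assimilation)
/t/ after /v/ → [v] (total assimilation)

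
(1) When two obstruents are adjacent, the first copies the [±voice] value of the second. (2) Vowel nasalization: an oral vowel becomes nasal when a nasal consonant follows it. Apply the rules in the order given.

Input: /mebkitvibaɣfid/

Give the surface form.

[mepkidvibaxfid]

Rule 1: /b/ before /k/ (voiceless) → [p]
Rule 1: /t/ before /v/ (voiced) → [d]
Rule 1: /ɣ/ before /f/ (voiceless) → [x]
After rule 1: mepkidvibaxfid
Rule 2: no segment meets the rule's conditions; no change.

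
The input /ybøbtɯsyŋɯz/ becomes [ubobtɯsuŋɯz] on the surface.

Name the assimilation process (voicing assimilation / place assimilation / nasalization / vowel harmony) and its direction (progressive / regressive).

vowel harmony, regressive

/y/→[u] /ø/→[o] /y/→[u].
Vowels agree with the last vowel, so the harmony is regressive.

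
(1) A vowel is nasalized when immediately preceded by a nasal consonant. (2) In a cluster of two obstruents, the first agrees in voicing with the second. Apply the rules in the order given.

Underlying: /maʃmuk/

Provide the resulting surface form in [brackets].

[mãʃmũk]

Rule 1: /a/ after nasal /m/ → [ã]
Rule 1: /u/ after nasal /m/ → [ũ]
After rule 1: mãʃmũk
Rule 2: no segment meets the rule's conditions; no change.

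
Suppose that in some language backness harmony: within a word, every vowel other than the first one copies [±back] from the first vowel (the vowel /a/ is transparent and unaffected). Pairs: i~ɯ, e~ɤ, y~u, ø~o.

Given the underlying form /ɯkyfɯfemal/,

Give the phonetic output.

[ɯkufɯfɤmal]

/y/ harmonizes with /ɯ/ ([+back]) → [u]
/e/ harmonizes with /ɯ/ ([+back]) → [ɤ]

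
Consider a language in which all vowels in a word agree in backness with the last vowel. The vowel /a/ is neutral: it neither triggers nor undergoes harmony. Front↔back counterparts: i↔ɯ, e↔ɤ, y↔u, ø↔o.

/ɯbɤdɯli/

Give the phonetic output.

/ɯ/ harmonizes with /i/ ([-back]) → [i]
/ɤ/ harmonizes with /i/ ([-back]) → [e]
/ɯ/ harmonizes with /i/ ([-back]) → [i]

[ibedili]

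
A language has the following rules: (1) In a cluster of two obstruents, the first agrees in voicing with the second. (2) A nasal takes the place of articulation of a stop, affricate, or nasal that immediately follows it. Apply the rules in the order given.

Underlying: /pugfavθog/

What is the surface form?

[pukfafθog]

Rule 1: /g/ before /f/ (voiceless) → [k]
Rule 1: /v/ before /θ/ (voiceless) → [f]
After rule 1: pukfafθog
Rule 2: no segment meets the rule's conditions; no change.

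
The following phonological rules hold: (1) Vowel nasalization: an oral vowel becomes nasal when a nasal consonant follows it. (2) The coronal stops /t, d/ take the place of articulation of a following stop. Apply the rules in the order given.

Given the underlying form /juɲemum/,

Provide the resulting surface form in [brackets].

Rule 1: /u/ before nasal /ɲ/ → [ũ]
Rule 1: /e/ before nasal /m/ → [ẽ]
Rule 1: /u/ before nasal /m/ → [ũ]
After rule 1: jũɲẽmũm
Rule 2: no segment meets the rule's conditions; no change.

[jũɲẽmũm]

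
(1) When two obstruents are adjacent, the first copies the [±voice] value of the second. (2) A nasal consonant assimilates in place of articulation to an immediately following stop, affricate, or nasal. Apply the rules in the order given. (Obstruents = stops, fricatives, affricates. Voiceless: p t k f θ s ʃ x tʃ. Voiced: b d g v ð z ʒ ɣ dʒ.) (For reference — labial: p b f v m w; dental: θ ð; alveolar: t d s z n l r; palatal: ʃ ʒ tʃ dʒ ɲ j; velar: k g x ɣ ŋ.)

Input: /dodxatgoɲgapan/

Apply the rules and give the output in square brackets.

[dotxadgoŋgapan]

Rule 1: /d/ before /x/ (voiceless) → [t]
Rule 1: /t/ before /g/ (voiced) → [d]
After rule 1: dotxadgoɲgapan
Rule 2: /ɲ/ before /g/ (velar) → [ŋ]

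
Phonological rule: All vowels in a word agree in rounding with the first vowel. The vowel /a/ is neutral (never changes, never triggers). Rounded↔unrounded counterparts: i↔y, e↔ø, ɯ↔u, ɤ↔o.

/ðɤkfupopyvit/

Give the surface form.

/u/ harmonizes with /ɤ/ ([-round]) → [ɯ]
/o/ harmonizes with /ɤ/ ([-round]) → [ɤ]
/y/ harmonizes with /ɤ/ ([-round]) → [i]

[ðɤkfɯpɤpivit]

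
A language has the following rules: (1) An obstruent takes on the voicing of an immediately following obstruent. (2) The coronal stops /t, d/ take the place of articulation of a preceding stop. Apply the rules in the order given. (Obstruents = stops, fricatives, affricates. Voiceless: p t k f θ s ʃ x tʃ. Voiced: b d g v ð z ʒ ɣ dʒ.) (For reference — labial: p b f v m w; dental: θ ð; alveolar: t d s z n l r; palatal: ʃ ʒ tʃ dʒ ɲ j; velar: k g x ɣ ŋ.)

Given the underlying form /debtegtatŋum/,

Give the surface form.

Rule 1: /b/ before /t/ (voiceless) → [p]
Rule 1: /g/ before /t/ (voiceless) → [k]
After rule 1: deptektatŋum
Rule 2: /t/ after /p/ (labial) → [p]
Rule 2: /t/ after /k/ (velar) → [k]

[deppekkatŋum]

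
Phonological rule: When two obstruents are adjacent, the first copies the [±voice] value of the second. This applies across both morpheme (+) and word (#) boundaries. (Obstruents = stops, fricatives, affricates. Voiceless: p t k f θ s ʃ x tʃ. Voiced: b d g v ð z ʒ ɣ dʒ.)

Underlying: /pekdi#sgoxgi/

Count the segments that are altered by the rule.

/k/ before /d/ (voiced) → [g]
/s/ before /g/ (voiced) → [z]
/x/ before /g/ (voiced) → [ɣ]
3 segments change.

3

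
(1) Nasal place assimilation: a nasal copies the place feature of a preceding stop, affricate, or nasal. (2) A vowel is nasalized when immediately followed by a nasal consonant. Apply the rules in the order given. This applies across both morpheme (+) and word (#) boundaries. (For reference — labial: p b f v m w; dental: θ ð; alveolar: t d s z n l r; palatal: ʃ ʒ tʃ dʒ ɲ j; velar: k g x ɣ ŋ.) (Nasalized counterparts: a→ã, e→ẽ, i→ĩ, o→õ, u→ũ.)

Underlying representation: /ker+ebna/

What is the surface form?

Rule 1: /n/ after /b/ (labial) → [m]
After rule 1: ker+ebma
Rule 2: no segment meets the rule's conditions; no change.

[ker+ebma]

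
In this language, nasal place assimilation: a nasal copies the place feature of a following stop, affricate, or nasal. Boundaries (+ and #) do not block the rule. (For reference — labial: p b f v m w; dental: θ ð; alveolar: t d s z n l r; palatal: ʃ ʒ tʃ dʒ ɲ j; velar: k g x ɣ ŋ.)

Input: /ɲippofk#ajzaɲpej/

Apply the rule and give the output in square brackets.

/ɲ/ before /p/ (labial) → [m]

[ɲippofk#ajzampej]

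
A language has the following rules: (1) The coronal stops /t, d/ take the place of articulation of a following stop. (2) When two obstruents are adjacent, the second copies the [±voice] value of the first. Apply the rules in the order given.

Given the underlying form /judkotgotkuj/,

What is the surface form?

Rule 1: /d/ before /k/ (velar) → [g]
Rule 1: /t/ before /g/ (velar) → [k]
Rule 1: /t/ before /k/ (velar) → [k]
After rule 1: jugkokgokkuj
Rule 2: /k/ after /g/ (voiced) → [g]
Rule 2: /g/ after /k/ (voiceless) → [k]

[juggokkokkuj]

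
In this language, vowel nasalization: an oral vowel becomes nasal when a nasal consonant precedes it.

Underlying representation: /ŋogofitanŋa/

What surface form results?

/o/ after nasal /ŋ/ → [õ]
/a/ after nasal /ŋ/ → [ã]

[ŋõgofitanŋã]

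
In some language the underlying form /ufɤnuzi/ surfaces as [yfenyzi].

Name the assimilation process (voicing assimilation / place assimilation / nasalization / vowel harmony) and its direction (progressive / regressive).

/u/→[y] /ɤ/→[e] /u/→[y].
Vowels agree with the last vowel, so the harmony is regressive.

vowel harmony, regressive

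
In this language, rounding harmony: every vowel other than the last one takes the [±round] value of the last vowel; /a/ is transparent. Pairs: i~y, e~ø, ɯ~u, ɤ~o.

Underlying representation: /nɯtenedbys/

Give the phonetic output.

[nutønødbys]

/ɯ/ harmonizes with /y/ ([+round]) → [u]
/e/ harmonizes with /y/ ([+round]) → [ø]
/e/ harmonizes with /y/ ([+round]) → [ø]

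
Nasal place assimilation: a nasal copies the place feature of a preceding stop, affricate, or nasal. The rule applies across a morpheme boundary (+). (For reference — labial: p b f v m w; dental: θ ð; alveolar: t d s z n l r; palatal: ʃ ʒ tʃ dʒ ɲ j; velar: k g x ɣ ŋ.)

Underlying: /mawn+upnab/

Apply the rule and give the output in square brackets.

/n/ after /p/ (labial) → [m]

[mawn+upmab]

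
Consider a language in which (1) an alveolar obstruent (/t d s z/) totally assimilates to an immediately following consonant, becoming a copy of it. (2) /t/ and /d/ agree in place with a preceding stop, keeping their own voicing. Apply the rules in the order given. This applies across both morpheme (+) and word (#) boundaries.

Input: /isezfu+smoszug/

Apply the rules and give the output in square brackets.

[iseffu+mmozzug]

Rule 1: /z/ before /f/ → [f] (total assimilation)
Rule 1: /s/ before /m/ → [m] (total assimilation)
Rule 1: /s/ before /z/ → [z] (total assimilation)
After rule 1: iseffu+mmozzug
Rule 2: no segment meets the rule's conditions; no change.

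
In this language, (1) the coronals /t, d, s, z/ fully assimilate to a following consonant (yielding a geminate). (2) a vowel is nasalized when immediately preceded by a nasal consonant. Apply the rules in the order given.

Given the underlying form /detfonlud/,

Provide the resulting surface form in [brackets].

[deffonlud]

Rule 1: /t/ before /f/ → [f] (total assimilation)
After rule 1: deffonlud
Rule 2: no segment meets the rule's conditions; no change.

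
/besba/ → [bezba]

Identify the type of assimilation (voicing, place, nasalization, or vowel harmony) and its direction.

/s/→[z].
Each target copies a feature from the following segment, so the direction is regressive.

voicing assimilation, regressive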